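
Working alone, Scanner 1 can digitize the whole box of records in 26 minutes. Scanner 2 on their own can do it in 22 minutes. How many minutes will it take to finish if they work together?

143/12 minutes

With two workers the combined time is the product over the sum: 26·22/(26+22) = 572/48 = 143/12 minutes.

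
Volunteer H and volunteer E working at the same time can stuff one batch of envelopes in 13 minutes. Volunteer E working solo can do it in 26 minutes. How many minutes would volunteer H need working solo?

26 minutes

Combined rate is 1/13 per minute.
Known contribution: 1/26 per minute.
So volunteer H's rate is 1/13 − 1/26 = 1/26, meaning 26 minutes alone.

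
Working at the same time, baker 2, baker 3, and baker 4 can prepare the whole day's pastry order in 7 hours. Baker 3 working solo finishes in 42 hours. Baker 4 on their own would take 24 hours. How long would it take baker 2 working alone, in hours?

Combined rate is 1/7 per hour.
Known contribution: 1/42 + 1/24 = (4 + 7)/168 = 11/168 per hour.
So baker 2's rate is 1/7 − 11/168 = 13/168, meaning 168/13 hours alone.

168/13 hours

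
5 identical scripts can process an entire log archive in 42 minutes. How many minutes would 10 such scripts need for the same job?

Total work is 5·42 = 210 script-minutes.
With 10 scripts: 210/10 = 21 minutes.

21 minutes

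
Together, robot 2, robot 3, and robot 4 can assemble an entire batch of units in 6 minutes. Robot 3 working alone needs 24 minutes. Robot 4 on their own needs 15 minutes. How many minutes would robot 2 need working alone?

120/7 minutes

Combined rate is 1/6 per minute.
Known contribution: 1/24 + 1/15 = (5 + 8)/120 = 13/120 per minute.
So robot 2's rate is 1/6 − 13/120 = 7/120, meaning 120/7 minutes alone.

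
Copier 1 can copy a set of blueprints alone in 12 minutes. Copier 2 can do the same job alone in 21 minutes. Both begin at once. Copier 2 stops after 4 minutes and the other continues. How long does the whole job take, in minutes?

In the first 4 minutes the combined rate is 11/84, so 11/21 of the job is done, leaving 10/21.
After Copier 2 leaves the rate is 1/12 per minute; the remaining 10/21 takes 40/7 minutes.
Total = 4 + 40/7 = 68/7 minutes.

68/7 minutes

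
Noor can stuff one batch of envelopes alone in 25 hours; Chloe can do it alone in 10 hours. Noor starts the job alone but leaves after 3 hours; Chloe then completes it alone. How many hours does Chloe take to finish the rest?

In 3 hours Noor does 3/25 of the job, leaving 22/25.
Chloe works at 1/10 per hour, so finishing takes 22/25 ÷ 1/10 = 44/5 hours.

44/5 hours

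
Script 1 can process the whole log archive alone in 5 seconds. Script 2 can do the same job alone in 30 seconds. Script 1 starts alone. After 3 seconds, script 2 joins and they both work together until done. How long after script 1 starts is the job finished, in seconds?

In the first 3 seconds script 1 alone does 3/5 of the job, leaving 2/5.
Once everyone is working, combined rate: 1/5 + 1/30 = (6 + 1)/30 = 7/30 per second.
Remaining 2/5 at 7/30 per second takes 12/7 seconds.
Total from the start = 3 + 12/7 = 33/7 seconds.

33/7 seconds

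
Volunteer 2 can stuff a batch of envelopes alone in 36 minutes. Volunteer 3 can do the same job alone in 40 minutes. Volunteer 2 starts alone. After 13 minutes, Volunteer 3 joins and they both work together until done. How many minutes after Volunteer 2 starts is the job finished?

477/19 minutes

In the first 13 minutes Volunteer 2 alone does 13/36 of the job, leaving 23/36.
Once everyone is working, combined rate: 1/36 + 1/40 = (10 + 9)/360 = 19/360 per minute.
Remaining 23/36 at 19/360 per minute takes 230/19 minutes.
Total from the start = 13 + 230/19 = 477/19 minutes.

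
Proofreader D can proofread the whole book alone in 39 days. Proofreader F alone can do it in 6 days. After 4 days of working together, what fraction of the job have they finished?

10/13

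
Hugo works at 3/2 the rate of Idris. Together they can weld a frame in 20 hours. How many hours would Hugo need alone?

100/3 hours

Let Idris's rate be r; then Hugo's rate is (3/2)r, so together (3/2 + 1)r = (5/2)r = 1/20.
Thus r = 1/50 per hour.
Idris alone: 50 hours; Hugo alone: 100/3 hours.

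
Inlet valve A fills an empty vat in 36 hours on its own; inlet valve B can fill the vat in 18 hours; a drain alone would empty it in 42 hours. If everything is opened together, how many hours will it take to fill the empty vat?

Net rate = 1/36 + 1/18 − 1/42 = (7 + 14 − 6)/252 = 15/252 = 5/84 per hour.
Filling time = 1 ÷ (5/84) = 84/5 hours.

84/5 hours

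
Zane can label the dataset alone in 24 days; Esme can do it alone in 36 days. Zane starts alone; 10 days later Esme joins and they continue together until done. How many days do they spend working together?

42/5 days

In 10 days Zane does 10/24 = 5/12 of the job, leaving 7/12.
Zane and Esme together work at 5/72 per day, so finishing takes 7/12 ÷ 5/72 = 42/5 days.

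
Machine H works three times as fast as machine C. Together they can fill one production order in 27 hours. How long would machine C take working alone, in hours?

108 hours

Let machine C's rate be r; then machine H's rate is 3r, so together (3 + 1)r = 4r = 1/27.
Thus r = 1/108 per hour.
Machine C alone: 108 hours; machine H alone: 36 hours.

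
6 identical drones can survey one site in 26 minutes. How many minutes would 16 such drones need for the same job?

39/4 minutes

Total work is 6·26 = 156 drone-minutes.
With 16 drones: 156/16 = 39/4 minutes.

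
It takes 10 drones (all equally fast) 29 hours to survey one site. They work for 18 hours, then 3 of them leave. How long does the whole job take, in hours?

One drone does 1/290 of the job per hour.
After 18 hours with 10 drones, 18/29 is done (11/29 left).
With 7 drones the rate is 7/290, so the rest takes 11/29 ÷ 7/290 = 110/7 hours.
Total = 18 + 110/7 = 236/7 hours.

236/7 hours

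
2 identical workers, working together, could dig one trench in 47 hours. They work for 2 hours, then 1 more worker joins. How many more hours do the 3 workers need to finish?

One worker does 1/94 of the job per hour.
After 2 hours with 2 workers, 2/47 is done (45/47 left).
With 3 workers the rate is 3/94, so the rest takes 45/47 ÷ 3/94 = 30 hours.

30 hours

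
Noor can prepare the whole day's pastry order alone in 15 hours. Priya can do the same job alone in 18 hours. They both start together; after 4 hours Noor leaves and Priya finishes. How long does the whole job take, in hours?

66/5 hours

In the first 4 hours the combined rate is 11/90, so 22/45 of the job is done, leaving 23/45.
After Noor leaves the rate is 1/18 per hour; the remaining 23/45 takes 46/5 hours.
Total = 4 + 46/5 = 66/5 hours.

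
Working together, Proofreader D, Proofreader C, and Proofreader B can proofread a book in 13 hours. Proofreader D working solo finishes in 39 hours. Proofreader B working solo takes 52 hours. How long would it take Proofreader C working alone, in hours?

156/5 hours

Combined rate is 1/13 per hour.
Known contribution: 1/39 + 1/52 = (4 + 3)/156 = 7/156 per hour.
So Proofreader C's rate is 1/13 − 7/156 = 5/156, meaning 156/5 hours alone.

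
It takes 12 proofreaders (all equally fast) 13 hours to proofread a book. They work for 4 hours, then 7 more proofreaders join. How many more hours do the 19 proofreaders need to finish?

One proofreader does 1/156 of the job per hour.
After 4 hours with 12 proofreaders, 4/13 is done (9/13 left).
With 19 proofreaders the rate is 19/156, so the rest takes 9/13 ÷ 19/156 = 108/19 hours.

108/19 hours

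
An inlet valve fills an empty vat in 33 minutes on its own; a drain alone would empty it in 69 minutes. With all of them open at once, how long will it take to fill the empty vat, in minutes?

253/4 minutes

Net rate = 1/33 − 1/69 = (23 − 11)/759 = 12/759 = 4/253 per minute.
Filling time = 1 ÷ (4/253) = 253/4 minutes.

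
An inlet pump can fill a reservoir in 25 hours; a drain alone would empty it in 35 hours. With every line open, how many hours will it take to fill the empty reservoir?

175/2 hours

Net rate = 1/25 − 1/35 = (7 − 5)/175 = 2/175 per hour.
Filling time = 1 ÷ (2/175) = 175/2 hours.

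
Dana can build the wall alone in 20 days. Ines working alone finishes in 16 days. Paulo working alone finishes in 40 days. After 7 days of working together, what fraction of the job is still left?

Combined rate: 1/20 + 1/16 + 1/40 = (4 + 5 + 2)/80 = 11/80 per day.
In 7 days they complete 7·11/80 = 77/80 of the job.
So 3/80 remains.

3/80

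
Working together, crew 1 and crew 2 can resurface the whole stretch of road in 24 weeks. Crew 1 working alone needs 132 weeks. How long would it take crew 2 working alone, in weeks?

Combined rate is 1/24 per week.
Known contribution: 1/132 per week.
So crew 2's rate is 1/24 − 1/132 = 3/88, meaning 88/3 weeks alone.

88/3 weeks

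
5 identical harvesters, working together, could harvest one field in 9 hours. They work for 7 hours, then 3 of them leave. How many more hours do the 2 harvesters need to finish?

5 hours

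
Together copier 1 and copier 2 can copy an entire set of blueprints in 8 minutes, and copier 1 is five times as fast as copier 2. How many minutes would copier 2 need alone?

Let copier 2's rate be r; then copier 1's rate is 5r, so together (5 + 1)r = 6r = 1/8.
Thus r = 1/48 per minute.
Copier 2 alone: 48 minutes; copier 1 alone: 48/5 minutes.

48 minutes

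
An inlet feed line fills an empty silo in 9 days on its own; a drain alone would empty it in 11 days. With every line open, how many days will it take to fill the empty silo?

99/2 days

Net rate = 1/9 − 1/11 = (11 − 9)/99 = 2/99 per day.
Filling time = 1 ÷ (2/99) = 99/2 days.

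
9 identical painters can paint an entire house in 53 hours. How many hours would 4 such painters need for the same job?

477/4 hours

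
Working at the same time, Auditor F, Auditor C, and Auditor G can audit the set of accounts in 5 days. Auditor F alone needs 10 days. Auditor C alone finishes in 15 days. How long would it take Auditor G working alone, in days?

Combined rate is 1/5 per day.
Known contribution: 1/10 + 1/15 = (3 + 2)/30 = 5/30 = 1/6 per day.
So Auditor G's rate is 1/5 − 1/6 = 1/30, meaning 30 days alone.

30 days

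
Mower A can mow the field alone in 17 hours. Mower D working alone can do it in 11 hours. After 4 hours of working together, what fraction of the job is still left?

Combined rate: 1/17 + 1/11 = (11 + 17)/187 = 28/187 per hour.
In 4 hours they complete 4·28/187 = 112/187 of the job.
So 75/187 remains.

75/187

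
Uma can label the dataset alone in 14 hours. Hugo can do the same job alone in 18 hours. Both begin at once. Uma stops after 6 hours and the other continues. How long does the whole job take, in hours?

72/7 hours

In the first 6 hours the combined rate is 8/63, so 16/21 of the job is done, leaving 5/21.
After Uma leaves the rate is 1/18 per hour; the remaining 5/21 takes 30/7 hours.
Total = 6 + 30/7 = 72/7 hours.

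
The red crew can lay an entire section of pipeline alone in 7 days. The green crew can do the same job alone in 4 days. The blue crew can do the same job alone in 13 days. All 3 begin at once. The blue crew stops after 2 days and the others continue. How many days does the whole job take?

28/13 days

In the first 2 days the combined rate is 171/364, so 171/182 of the job is done, leaving 11/182.
After the blue crew leaves the rate is 11/28 per day; the remaining 11/182 takes 2/13 days.
Total = 2 + 2/13 = 28/13 days.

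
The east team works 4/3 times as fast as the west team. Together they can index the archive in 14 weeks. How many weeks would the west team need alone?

98/3 weeks

Let the west team's rate be r; then the east team's rate is (4/3)r, so together (4/3 + 1)r = (7/3)r = 1/14.
Thus r = 3/98 per week.
The west team alone: 98/3 weeks; the east team alone: 49/2 weeks.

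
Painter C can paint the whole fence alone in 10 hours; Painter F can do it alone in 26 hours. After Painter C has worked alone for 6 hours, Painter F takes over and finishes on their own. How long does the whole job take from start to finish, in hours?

82/5 hours

In 6 hours Painter C does 6/10 = 3/5 of the job, leaving 2/5.
Painter F works at 1/26 per hour, so finishing takes 2/5 ÷ 1/26 = 52/5 hours.
Total time = 6 + 52/5 = 82/5 hours.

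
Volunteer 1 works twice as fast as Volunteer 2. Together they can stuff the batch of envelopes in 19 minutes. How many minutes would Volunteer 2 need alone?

57 minutes

Let Volunteer 2's rate be r; then Volunteer 1's rate is 2r, so together (2 + 1)r = 3r = 1/19.
Thus r = 1/57 per minute.
Volunteer 2 alone: 57 minutes; Volunteer 1 alone: 57/2 minutes.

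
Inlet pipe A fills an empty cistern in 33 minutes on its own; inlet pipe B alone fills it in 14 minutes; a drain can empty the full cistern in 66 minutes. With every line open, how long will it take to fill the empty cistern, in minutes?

231/20 minutes

Net rate = 1/33 + 1/14 − 1/66 = (14 + 33 − 7)/462 = 40/462 = 20/231 per minute.
Filling time = 1 ÷ (20/231) = 231/20 minutes.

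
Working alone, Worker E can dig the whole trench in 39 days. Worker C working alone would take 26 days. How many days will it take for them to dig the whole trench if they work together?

78/5 days

Combined rate: 1/39 + 1/26 = (2 + 3)/78 = 5/78 per day.
Time = 1 ÷ (5/78) = 78/5 days.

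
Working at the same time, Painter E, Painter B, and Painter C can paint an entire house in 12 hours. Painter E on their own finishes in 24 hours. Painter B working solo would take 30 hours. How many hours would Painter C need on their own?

Combined rate is 1/12 per hour.
Known contribution: 1/24 + 1/30 = (5 + 4)/120 = 9/120 = 3/40 per hour.
So Painter C's rate is 1/12 − 3/40 = 1/120, meaning 120 hours alone.

120 hours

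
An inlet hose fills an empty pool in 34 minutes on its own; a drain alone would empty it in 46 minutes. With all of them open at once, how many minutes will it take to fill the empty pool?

Net rate = 1/34 − 1/46 = (23 − 17)/782 = 6/782 = 3/391 per minute.
Filling time = 1 ÷ (3/391) = 391/3 minutes.

391/3 minutes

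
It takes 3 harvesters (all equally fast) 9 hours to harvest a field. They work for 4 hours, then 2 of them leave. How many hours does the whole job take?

19 hours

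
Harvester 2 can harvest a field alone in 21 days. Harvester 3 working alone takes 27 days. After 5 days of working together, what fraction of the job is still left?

109/189

Combined rate: 1/21 + 1/27 = (9 + 7)/189 = 16/189 per day.
In 5 days they complete 5·16/189 = 80/189 of the job.
So 109/189 remains.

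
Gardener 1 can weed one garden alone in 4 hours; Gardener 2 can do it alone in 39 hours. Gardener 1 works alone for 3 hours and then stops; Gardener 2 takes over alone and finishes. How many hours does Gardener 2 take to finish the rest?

In 3 hours Gardener 1 does 3/4 of the job, leaving 1/4.
Gardener 2 works at 1/39 per hour, so finishing takes 1/4 ÷ 1/39 = 39/4 hours.

39/4 hours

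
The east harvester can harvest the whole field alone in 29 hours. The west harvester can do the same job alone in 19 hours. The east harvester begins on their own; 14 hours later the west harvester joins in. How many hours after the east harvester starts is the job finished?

In the first 14 hours the east harvester alone does 14/29 of the job, leaving 15/29.
Once everyone is working, combined rate: 1/29 + 1/19 = (19 + 29)/551 = 48/551 per hour.
Remaining 15/29 at 48/551 per hour takes 95/16 hours.
Total from the start = 14 + 95/16 = 319/16 hours.

319/16 hours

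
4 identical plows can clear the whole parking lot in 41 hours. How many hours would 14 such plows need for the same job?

Total work is 4·41 = 164 plow-hours.
With 14 plows: 164/14 = 82/7 hours.

82/7 hours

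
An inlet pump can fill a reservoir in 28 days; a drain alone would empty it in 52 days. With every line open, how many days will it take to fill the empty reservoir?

Net rate = 1/28 − 1/52 = (13 − 7)/364 = 6/364 = 3/182 per day.
Filling time = 1 ÷ (3/182) = 182/3 days.

182/3 days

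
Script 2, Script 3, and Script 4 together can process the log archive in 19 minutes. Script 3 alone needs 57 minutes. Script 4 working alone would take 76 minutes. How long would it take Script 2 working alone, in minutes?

Combined rate is 1/19 per minute.
Known contribution: 1/57 + 1/76 = (4 + 3)/228 = 7/228 per minute.
So Script 2's rate is 1/19 − 7/228 = 5/228, meaning 228/5 minutes alone.

228/5 minutes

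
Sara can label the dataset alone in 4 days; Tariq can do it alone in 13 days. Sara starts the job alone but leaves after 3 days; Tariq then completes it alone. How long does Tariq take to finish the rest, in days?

13/4 days

In 3 days Sara does 3/4 of the job, leaving 1/4.
Tariq works at 1/13 per day, so finishing takes 1/4 ÷ 1/13 = 13/4 days.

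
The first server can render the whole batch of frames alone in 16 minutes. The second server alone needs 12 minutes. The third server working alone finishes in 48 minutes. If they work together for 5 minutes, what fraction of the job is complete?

5/6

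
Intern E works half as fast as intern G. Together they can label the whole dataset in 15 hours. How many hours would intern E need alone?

Let intern G's rate be r; then intern E's rate is (1/2)r, so together (1/2 + 1)r = (3/2)r = 1/15.
Thus r = 2/45 per hour.
Intern G alone: 45/2 hours; intern E alone: 45 hours.

45 hours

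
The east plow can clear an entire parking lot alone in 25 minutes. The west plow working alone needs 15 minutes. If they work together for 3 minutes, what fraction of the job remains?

17/25

Combined rate: 1/25 + 1/15 = (3 + 5)/75 = 8/75 per minute.
In 3 minutes they complete 3·8/75 = 8/25 of the job.
So 17/25 remains.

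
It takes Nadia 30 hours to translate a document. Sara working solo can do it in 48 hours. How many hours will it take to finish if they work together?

Combined rate: 1/30 + 1/48 = (8 + 5)/240 = 13/240 per hour.
Time = 1 ÷ (13/240) = 240/13 hours.

240/13 hours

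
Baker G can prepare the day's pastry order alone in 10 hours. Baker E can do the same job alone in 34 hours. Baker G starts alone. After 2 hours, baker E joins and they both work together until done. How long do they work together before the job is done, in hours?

In the first 2 hours baker G alone does 2/10 = 1/5 of the job, leaving 4/5.
Once everyone is working, combined rate: 1/10 + 1/34 = (17 + 5)/170 = 22/170 = 11/85 per hour.
Remaining 4/5 at 11/85 per hour takes 68/11 hours.

68/11 hours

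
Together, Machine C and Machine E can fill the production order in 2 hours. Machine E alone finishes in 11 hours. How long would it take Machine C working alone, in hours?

22/9 hours

Combined rate is 1/2 per hour.
Known contribution: 1/11 per hour.
So Machine C's rate is 1/2 − 1/11 = 9/22, meaning 22/9 hours alone.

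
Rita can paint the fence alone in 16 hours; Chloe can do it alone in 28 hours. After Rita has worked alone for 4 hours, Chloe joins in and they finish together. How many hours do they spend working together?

84/11 hours

In 4 hours Rita does 4/16 = 1/4 of the job, leaving 3/4.
Rita and Chloe together work at 11/112 per hour, so finishing takes 3/4 ÷ 11/112 = 84/11 hours.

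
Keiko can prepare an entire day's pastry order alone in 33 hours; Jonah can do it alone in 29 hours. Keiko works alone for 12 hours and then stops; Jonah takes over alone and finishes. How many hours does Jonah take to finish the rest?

In 12 hours Keiko does 12/33 = 4/11 of the job, leaving 7/11.
Jonah works at 1/29 per hour, so finishing takes 7/11 ÷ 1/29 = 203/11 hours.

203/11 hours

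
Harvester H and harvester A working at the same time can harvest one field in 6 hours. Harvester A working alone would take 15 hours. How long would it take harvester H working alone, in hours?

Combined rate is 1/6 per hour.
Known contribution: 1/15 per hour.
So harvester H's rate is 1/6 − 1/15 = 1/10, meaning 10 hours alone.

10 hours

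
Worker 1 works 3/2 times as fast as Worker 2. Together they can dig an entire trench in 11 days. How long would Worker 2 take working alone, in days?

Let Worker 2's rate be r; then Worker 1's rate is (3/2)r, so together (3/2 + 1)r = (5/2)r = 1/11.
Thus r = 2/55 per day.
Worker 2 alone: 55/2 days; Worker 1 alone: 55/3 days.

55/2 days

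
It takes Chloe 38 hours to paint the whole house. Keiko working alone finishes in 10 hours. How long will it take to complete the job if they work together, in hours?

95/12 hours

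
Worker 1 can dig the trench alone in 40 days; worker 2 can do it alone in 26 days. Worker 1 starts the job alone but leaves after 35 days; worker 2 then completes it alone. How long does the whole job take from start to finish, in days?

153/4 days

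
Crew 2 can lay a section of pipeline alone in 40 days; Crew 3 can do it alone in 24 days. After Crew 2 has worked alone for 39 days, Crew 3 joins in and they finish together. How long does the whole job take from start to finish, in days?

315/8 days

In 39 days Crew 2 does 39/40 of the job, leaving 1/40.
Crew 2 and Crew 3 together work at 1/15 per day, so finishing takes 1/40 ÷ 1/15 = 3/8 days.
Total time = 39 + 3/8 = 315/8 days.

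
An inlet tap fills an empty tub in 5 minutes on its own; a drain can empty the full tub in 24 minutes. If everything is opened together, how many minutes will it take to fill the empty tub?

120/19 minutes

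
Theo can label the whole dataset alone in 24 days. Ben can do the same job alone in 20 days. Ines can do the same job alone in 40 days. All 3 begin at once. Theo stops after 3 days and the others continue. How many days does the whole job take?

35/3 days

In the first 3 days the combined rate is 7/60, so 7/20 of the job is done, leaving 13/20.
After Theo leaves the rate is 3/40 per day; the remaining 13/20 takes 26/3 days.
Total = 3 + 26/3 = 35/3 days.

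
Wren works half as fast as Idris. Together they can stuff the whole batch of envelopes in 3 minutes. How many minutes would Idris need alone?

9/2 minutes

Let Idris's rate be r; then Wren's rate is (1/2)r, so together (1/2 + 1)r = (3/2)r = 1/3.
Thus r = 2/9 per minute.
Idris alone: 9/2 minutes; Wren alone: 9 minutes.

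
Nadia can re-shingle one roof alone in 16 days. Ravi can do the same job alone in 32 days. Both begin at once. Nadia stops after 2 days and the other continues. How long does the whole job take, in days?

In the first 2 days the combined rate is 3/32, so 3/16 of the job is done, leaving 13/16.
After Nadia leaves the rate is 1/32 per day; the remaining 13/16 takes 26 days.
Total = 2 + 26 = 28 days.

28 days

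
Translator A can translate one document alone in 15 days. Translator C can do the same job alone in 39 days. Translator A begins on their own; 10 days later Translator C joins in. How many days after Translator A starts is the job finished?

In the first 10 days Translator A alone does 10/15 = 2/3 of the job, leaving 1/3.
Once everyone is working, combined rate: 1/15 + 1/39 = (13 + 5)/195 = 18/195 = 6/65 per day.
Remaining 1/3 at 6/65 per day takes 65/18 days.
Total from the start = 10 + 65/18 = 245/18 days.

245/18 days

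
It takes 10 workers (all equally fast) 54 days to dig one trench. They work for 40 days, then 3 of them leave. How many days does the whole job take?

One worker does 1/540 of the job per day.
After 40 days with 10 workers, 20/27 is done (7/27 left).
With 7 workers the rate is 7/540, so the rest takes 7/27 ÷ 7/540 = 20 days.
Total = 40 + 20 = 60 days.

60 days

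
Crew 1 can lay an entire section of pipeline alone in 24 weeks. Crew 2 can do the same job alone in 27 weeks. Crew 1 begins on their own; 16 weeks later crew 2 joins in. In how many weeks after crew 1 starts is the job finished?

344/17 weeks

In the first 16 weeks crew 1 alone does 16/24 = 2/3 of the job, leaving 1/3.
Once everyone is working, combined rate: 1/24 + 1/27 = (9 + 8)/216 = 17/216 per week.
Remaining 1/3 at 17/216 per week takes 72/17 weeks.
Total from the start = 16 + 72/17 = 344/17 weeks.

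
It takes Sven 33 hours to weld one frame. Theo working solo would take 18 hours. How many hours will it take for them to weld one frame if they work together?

Combined rate: 1/33 + 1/18 = (6 + 11)/198 = 17/198 per hour.
Time = 1 ÷ (17/198) = 198/17 hours.

198/17 hours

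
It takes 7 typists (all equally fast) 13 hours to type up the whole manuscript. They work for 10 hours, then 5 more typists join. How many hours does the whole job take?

47/4 hours

One typist does 1/91 of the job per hour.
After 10 hours with 7 typists, 10/13 is done (3/13 left).
With 12 typists the rate is 12/91, so the rest takes 3/13 ÷ 12/91 = 7/4 hours.
Total = 10 + 7/4 = 47/4 hours.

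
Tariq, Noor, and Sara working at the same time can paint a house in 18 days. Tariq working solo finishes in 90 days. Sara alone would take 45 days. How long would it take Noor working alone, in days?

Combined rate is 1/18 per day.
Known contribution: 1/90 + 1/45 = (1 + 2)/90 = 3/90 = 1/30 per day.
So Noor's rate is 1/18 − 1/30 = 1/45, meaning 45 days alone.

45 days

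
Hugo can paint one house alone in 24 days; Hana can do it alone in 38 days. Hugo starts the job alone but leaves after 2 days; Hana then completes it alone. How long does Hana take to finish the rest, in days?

209/6 days

In 2 days Hugo does 2/24 = 1/12 of the job, leaving 11/12.
Hana works at 1/38 per day, so finishing takes 11/12 ÷ 1/38 = 209/6 days.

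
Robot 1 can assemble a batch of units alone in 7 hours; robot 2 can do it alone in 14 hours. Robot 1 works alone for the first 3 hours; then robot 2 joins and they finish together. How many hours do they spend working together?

8/3 hours

In 3 hours robot 1 does 3/7 of the job, leaving 4/7.
Robot 1 and robot 2 together work at 3/14 per hour, so finishing takes 4/7 ÷ 3/14 = 8/3 hours.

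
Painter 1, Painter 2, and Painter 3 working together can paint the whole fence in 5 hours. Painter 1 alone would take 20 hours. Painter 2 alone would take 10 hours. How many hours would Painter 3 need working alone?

20 hours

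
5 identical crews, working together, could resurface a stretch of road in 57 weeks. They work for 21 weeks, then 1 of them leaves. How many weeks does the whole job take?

One crew does 1/285 of the job per week.
After 21 weeks with 5 crews, 7/19 is done (12/19 left).
With 4 crews the rate is 4/285, so the rest takes 12/19 ÷ 4/285 = 45 weeks.
Total = 21 + 45 = 66 weeks.

66 weeks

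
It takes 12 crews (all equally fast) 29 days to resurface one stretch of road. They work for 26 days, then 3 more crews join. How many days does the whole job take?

142/5 days

One crew does 1/348 of the job per day.
After 26 days with 12 crews, 26/29 is done (3/29 left).
With 15 crews the rate is 15/348 = 5/116, so the rest takes 3/29 ÷ 5/116 = 12/5 days.
Total = 26 + 12/5 = 142/5 days.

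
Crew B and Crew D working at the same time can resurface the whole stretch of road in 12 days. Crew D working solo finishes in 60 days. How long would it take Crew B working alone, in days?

15 days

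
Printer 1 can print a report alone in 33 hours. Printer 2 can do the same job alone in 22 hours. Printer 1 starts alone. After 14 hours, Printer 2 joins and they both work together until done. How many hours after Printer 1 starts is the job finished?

108/5 hours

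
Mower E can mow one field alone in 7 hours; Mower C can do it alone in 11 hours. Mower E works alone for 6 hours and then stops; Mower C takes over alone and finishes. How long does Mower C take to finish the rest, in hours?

11/7 hours

In 6 hours Mower E does 6/7 of the job, leaving 1/7.
Mower C works at 1/11 per hour, so finishing takes 1/7 ÷ 1/11 = 11/7 hours.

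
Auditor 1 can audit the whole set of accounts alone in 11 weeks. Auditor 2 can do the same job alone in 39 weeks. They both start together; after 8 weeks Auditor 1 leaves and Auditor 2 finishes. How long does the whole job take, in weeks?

117/11 weeks

In the first 8 weeks the combined rate is 50/429, so 400/429 of the job is done, leaving 29/429.
After Auditor 1 leaves the rate is 1/39 per week; the remaining 29/429 takes 29/11 weeks.
Total = 8 + 29/11 = 117/11 weeks.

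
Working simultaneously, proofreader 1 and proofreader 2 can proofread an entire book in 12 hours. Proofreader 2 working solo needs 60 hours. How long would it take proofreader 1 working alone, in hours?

15 hours

Combined rate is 1/12 per hour.
Known contribution: 1/60 per hour.
So proofreader 1's rate is 1/12 − 1/60 = 1/15, meaning 15 hours alone.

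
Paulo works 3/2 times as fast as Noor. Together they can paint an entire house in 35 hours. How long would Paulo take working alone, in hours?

175/3 hours

Let Noor's rate be r; then Paulo's rate is (3/2)r, so together (3/2 + 1)r = (5/2)r = 1/35.
Thus r = 2/175 per hour.
Noor alone: 175/2 hours; Paulo alone: 175/3 hours.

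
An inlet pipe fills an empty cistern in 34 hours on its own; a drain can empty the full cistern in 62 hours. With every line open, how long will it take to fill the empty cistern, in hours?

Net rate = 1/34 − 1/62 = (31 − 17)/1054 = 14/1054 = 7/527 per hour.
Filling time = 1 ÷ (7/527) = 527/7 hours.

527/7 hours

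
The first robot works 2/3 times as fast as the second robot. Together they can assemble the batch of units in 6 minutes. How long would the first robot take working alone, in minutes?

Let the second robot's rate be r; then the first robot's rate is (2/3)r, so together (2/3 + 1)r = (5/3)r = 1/6.
Thus r = 1/10 per minute.
The second robot alone: 10 minutes; the first robot alone: 15 minutes.

15 minutes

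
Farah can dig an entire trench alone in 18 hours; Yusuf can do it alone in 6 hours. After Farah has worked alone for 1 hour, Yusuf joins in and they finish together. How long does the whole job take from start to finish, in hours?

In 1 hour Farah does 1/18 of the job, leaving 17/18.
Farah and Yusuf together work at 2/9 per hour, so finishing takes 17/18 ÷ 2/9 = 17/4 hours.
Total time = 1 + 17/4 = 21/4 hours.

21/4 hours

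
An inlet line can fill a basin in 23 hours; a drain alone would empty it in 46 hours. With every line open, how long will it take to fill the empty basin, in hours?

Net rate = 1/23 − 1/46 = (2 − 1)/46 = 1/46 per hour.
Filling time = 1 ÷ (1/46) = 46 hours.

46 hours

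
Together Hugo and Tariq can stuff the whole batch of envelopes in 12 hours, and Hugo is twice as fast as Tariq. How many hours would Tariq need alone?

36 hours

Let Tariq's rate be r; then Hugo's rate is 2r, so together (2 + 1)r = 3r = 1/12.
Thus r = 1/36 per hour.
Tariq alone: 36 hours; Hugo alone: 18 hours.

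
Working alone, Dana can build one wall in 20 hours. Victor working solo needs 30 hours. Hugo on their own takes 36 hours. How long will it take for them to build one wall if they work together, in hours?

9 hours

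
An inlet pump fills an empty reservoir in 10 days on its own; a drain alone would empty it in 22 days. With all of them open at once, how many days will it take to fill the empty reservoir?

55/3 days

Net rate = 1/10 − 1/22 = (11 − 5)/110 = 6/110 = 3/55 per day.
Filling time = 1 ÷ (3/55) = 55/3 days.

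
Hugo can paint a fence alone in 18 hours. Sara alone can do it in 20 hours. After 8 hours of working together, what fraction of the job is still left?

7/45

Combined rate: 1/18 + 1/20 = (10 + 9)/180 = 19/180 per hour.
In 8 hours they complete 8·19/180 = 38/45 of the job.
So 7/45 remains.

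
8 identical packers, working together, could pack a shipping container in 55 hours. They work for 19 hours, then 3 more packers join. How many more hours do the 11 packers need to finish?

288/11 hours

One packer does 1/440 of the job per hour.
After 19 hours with 8 packers, 19/55 is done (36/55 left).
With 11 packers the rate is 11/440 = 1/40, so the rest takes 36/55 ÷ 1/40 = 288/11 hours.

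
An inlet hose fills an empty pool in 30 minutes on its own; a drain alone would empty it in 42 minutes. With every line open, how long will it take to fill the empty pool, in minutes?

105 minutes

Net rate = 1/30 − 1/42 = (7 − 5)/210 = 2/210 = 1/105 per minute.
Filling time = 1 ÷ (1/105) = 105 minutes.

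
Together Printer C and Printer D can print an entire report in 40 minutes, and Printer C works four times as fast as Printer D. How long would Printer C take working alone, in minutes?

50 minutes

Let Printer D's rate be r; then Printer C's rate is 4r, so together (4 + 1)r = 5r = 1/40.
Thus r = 1/200 per minute.
Printer D alone: 200 minutes; Printer C alone: 50 minutes.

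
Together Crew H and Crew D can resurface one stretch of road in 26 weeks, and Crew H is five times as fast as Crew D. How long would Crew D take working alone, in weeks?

Let Crew D's rate be r; then Crew H's rate is 5r, so together (5 + 1)r = 6r = 1/26.
Thus r = 1/156 per week.
Crew D alone: 156 weeks; Crew H alone: 156/5 weeks.

156 weeks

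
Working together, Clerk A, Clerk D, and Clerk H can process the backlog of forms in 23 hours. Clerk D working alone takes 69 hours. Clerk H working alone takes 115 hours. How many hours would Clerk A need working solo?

Combined rate is 1/23 per hour.
Known contribution: 1/69 + 1/115 = (5 + 3)/345 = 8/345 per hour.
So Clerk A's rate is 1/23 − 8/345 = 7/345, meaning 345/7 hours alone.

345/7 hours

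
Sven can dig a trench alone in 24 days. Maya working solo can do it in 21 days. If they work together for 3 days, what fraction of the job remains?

41/56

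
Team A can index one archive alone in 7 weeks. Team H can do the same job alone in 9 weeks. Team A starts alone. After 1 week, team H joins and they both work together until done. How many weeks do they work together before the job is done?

27/8 weeks

In the first 1 week team A alone does 1/7 of the job, leaving 6/7.
Once everyone is working, combined rate: 1/7 + 1/9 = (9 + 7)/63 = 16/63 per week.
Remaining 6/7 at 16/63 per week takes 27/8 weeks.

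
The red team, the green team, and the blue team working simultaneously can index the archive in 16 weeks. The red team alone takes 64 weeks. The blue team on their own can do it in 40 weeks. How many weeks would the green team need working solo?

320/7 weeks

Combined rate is 1/16 per week.
Known contribution: 1/64 + 1/40 = (5 + 8)/320 = 13/320 per week.
So the green team's rate is 1/16 − 13/320 = 7/320, meaning 320/7 weeks alone.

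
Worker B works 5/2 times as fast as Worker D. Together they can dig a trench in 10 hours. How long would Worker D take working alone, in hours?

Let Worker D's rate be r; then Worker B's rate is (5/2)r, so together (5/2 + 1)r = (7/2)r = 1/10.
Thus r = 1/35 per hour.
Worker D alone: 35 hours; Worker B alone: 14 hours.

35 hours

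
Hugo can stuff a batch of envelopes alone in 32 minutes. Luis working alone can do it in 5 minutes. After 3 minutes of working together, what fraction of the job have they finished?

Combined rate: 1/32 + 1/5 = (5 + 32)/160 = 37/160 per minute.
In 3 minutes they complete 3·37/160 = 111/160 of the job.

111/160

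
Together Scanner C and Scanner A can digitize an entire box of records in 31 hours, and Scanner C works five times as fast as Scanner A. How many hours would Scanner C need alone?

186/5 hours

Let Scanner A's rate be r; then Scanner C's rate is 5r, so together (5 + 1)r = 6r = 1/31.
Thus r = 1/186 per hour.
Scanner A alone: 186 hours; Scanner C alone: 186/5 hours.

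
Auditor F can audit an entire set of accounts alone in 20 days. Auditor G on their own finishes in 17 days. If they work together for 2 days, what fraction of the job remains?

Combined rate: 1/20 + 1/17 = (17 + 20)/340 = 37/340 per day.
In 2 days they complete 2·37/340 = 37/170 of the job.
So 133/170 remains.

133/170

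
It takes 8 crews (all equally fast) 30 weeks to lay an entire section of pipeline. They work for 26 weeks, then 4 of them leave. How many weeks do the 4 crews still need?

8 weeks

One crew does 1/240 of the job per week.
After 26 weeks with 8 crews, 13/15 is done (2/15 left).
With 4 crews the rate is 4/240 = 1/60, so the rest takes 2/15 ÷ 1/60 = 8 weeks.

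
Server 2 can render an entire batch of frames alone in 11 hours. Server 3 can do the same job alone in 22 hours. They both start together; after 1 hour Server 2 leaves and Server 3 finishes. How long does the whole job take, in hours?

In the first 1 hour the combined rate is 3/22, so 3/22 of the job is done, leaving 19/22.
After Server 2 leaves the rate is 1/22 per hour; the remaining 19/22 takes 19 hours.
Total = 1 + 19 = 20 hours.

20 hours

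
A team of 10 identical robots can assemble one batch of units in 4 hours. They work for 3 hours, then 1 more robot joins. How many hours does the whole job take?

One robot does 1/40 of the job per hour.
After 3 hours with 10 robots, 3/4 is done (1/4 left).
With 11 robots the rate is 11/40, so the rest takes 1/4 ÷ 11/40 = 10/11 hours.
Total = 3 + 10/11 = 43/11 hours.

43/11 hours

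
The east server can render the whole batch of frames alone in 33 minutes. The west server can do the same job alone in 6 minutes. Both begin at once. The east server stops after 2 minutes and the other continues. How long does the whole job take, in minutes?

62/11 minutes

In the first 2 minutes the combined rate is 13/66, so 13/33 of the job is done, leaving 20/33.
After the east server leaves the rate is 1/6 per minute; the remaining 20/33 takes 40/11 minutes.
Total = 2 + 40/11 = 62/11 minutes.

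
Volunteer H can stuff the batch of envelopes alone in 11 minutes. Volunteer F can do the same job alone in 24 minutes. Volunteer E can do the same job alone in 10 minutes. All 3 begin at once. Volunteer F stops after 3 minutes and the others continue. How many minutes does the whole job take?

55/12 minutes

In the first 3 minutes the combined rate is 307/1320, so 307/440 of the job is done, leaving 133/440.
After volunteer F leaves the rate is 21/110 per minute; the remaining 133/440 takes 19/12 minutes.
Total = 3 + 19/12 = 55/12 minutes.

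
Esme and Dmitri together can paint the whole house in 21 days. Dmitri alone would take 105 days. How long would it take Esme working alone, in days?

Combined rate is 1/21 per day.
Known contribution: 1/105 per day.
So Esme's rate is 1/21 − 1/105 = 4/105, meaning 105/4 days alone.

105/4 days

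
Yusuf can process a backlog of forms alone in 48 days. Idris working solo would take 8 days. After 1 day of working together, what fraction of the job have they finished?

7/48

Combined rate: 1/48 + 1/8 = (1 + 6)/48 = 7/48 per day.
In 1 day they complete 1·7/48 = 7/48 of the job.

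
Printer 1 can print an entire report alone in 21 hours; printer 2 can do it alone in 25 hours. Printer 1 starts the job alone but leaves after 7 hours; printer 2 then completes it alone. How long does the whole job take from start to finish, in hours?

71/3 hours

In 7 hours printer 1 does 7/21 = 1/3 of the job, leaving 2/3.
Printer 2 works at 1/25 per hour, so finishing takes 2/3 ÷ 1/25 = 50/3 hours.
Total time = 7 + 50/3 = 71/3 hours.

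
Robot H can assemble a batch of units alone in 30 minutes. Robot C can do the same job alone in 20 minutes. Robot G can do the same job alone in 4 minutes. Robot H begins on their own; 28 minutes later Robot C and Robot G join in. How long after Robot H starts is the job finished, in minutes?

141/5 minutes

In the first 28 minutes Robot H alone does 28/30 = 14/15 of the job, leaving 1/15.
Once everyone is working, combined rate: 1/30 + 1/20 + 1/4 = (2 + 3 + 15)/60 = 20/60 = 1/3 per minute.
Remaining 1/15 at 1/3 per minute takes 1/5 minutes.
Total from the start = 28 + 1/5 = 141/5 minutes.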